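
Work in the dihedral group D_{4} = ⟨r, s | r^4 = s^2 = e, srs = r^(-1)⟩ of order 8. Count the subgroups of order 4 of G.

|G| = 8 and 4 | 8, so subgroups of order 4 are possible by Lagrange.
The subgroups of order 4 are: {e, r, r^2, r^3}; {e, r^2, s, r^2s}; {e, r^2, rs, r^3s}.
So G has 3 subgroups of order 4.

3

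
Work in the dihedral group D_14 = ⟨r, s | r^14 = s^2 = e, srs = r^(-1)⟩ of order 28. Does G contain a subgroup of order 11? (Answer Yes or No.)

No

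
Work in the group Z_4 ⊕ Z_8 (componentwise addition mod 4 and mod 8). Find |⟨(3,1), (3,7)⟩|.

16

|⟨(3,1)⟩| = 8 and |⟨(3,7)⟩| = 8, so |H| is a multiple of lcm(8, 8) = 8 and divides |G| = 32.
Closing under the operation: H = {(0,0), (0,2), (0,4), (0,6), (1,1), (1,3), (1,5), (1,7), (2,0), (2,2), (2,4), (2,6), (3,1), (3,3), (3,5), (3,7)}, so |H| = 16.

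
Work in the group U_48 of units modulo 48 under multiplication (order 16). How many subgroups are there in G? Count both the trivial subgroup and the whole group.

|G| = 16, so by Lagrange every subgroup order divides 16. Divisors: 1, 2, 4, 8, 16.
Subgroups by order — order 1: 1; order 2: 7; order 4: 11; order 8: 7; order 16: 1.
Total: 1 + 7 + 11 + 7 + 1 = 27.

27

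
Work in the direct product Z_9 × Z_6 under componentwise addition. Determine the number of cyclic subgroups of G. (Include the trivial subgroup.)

16

Group the elements of G by the cyclic subgroup they generate; each cyclic subgroup of order d accounts for φ(d) elements.
Cyclic subgroups by order — order 1: 1; order 2: 1; order 3: 4; order 6: 4; order 9: 3; order 18: 3.
Total: 16.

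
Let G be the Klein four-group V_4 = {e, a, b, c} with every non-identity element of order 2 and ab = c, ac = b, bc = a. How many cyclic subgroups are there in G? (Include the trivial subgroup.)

A cyclic subgroup of order d is generated by each of its φ(d) elements of order d, so the cyclic subgroups of order d number (#elements of order d)/φ(d).
Cyclic subgroups by order — order 1: 1; order 2: 3.
Total: 4.

4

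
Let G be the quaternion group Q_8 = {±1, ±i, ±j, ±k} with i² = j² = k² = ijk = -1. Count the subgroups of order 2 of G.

|G| = 8 and 2 | 8, so subgroups of order 2 are possible by Lagrange.
The subgroups of order 2 are: {1, -1}.
So G has 1 subgroup of order 2.

1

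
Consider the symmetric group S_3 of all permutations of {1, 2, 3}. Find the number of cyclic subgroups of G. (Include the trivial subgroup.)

A cyclic subgroup of order d is generated by each of its φ(d) elements of order d, so the cyclic subgroups of order d number (#elements of order d)/φ(d).
Cyclic subgroups by order — order 1: 1; order 2: 3; order 3: 1.
Total: 5.

5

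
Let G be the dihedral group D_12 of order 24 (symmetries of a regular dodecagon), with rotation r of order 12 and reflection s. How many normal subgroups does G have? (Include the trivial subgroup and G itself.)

9

G has 34 subgroups. Checking conjugation-invariance by order — order 1: 1/1 normal; order 2: 1/13 normal; order 3: 1/1 normal; order 4: 1/7 normal; order 6: 1/5 normal; order 8: 0/3 normal; order 12: 3/3 normal; order 24: 1/1 normal.
Total normal subgroups: 9.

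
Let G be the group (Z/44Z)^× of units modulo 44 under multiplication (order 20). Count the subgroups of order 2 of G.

|G| = 20 and 2 | 20, so subgroups of order 2 are possible by Lagrange.
The subgroups of order 2 are: {1, 21}; {1, 23}; {1, 43}.
So G has 3 subgroups of order 2.

3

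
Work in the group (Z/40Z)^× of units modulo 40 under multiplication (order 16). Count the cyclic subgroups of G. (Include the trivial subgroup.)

Each element a generates a cyclic subgroup ⟨a⟩; distinct elements may generate the same one (a cyclic group of order d has φ(d) generators).
Cyclic subgroups by order — order 1: 1; order 2: 7; order 4: 4.
Total: 12.

12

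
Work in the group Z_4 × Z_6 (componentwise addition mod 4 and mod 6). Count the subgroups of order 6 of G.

3

|G| = 24 and 6 | 24, so subgroups of order 6 are possible by Lagrange.
The subgroups of order 6 are: {(0,0), (0,1), (0,2), (0,3), (0,4), (0,5)}; {(0,0), (0,2), (0,4), (2,0), (2,2), (2,4)}; {(0,0), (0,2), (0,4), (2,1), (2,3), (2,5)}.
So G has 3 subgroups of order 6.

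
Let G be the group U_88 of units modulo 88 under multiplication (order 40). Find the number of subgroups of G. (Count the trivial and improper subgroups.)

32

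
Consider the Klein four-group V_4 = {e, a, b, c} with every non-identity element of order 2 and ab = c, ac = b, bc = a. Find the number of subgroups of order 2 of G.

|G| = 4 and 2 | 4, so subgroups of order 2 are possible by Lagrange.
The subgroups of order 2 are: {e, a}; {e, b}; {e, c}.
So G has 3 subgroups of order 2.

3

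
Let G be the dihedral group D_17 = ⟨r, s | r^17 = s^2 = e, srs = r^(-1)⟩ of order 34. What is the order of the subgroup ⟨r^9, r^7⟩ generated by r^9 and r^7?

17

|⟨r^9⟩| = 17 and |⟨r^7⟩| = 17, so |H| is a multiple of lcm(17, 17) = 17 and divides |G| = 34.
Closing under the operation: H = {e, r, r^2, r^3, r^4, r^5, r^6, r^7, r^8, r^9, r^10, r^11, r^12, r^13, r^14, r^15, r^16}, so |H| = 17.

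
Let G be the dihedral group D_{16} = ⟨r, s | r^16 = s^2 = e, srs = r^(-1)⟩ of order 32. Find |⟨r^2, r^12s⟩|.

16

|⟨r^2⟩| = 8 and |⟨r^12s⟩| = 2, so |H| is a multiple of lcm(8, 2) = 8 and divides |G| = 32.
Closing under the operation: H = {e, r^2, r^4, r^6, r^8, r^10, r^12, r^14, s, r^2s, r^4s, r^6s, r^8s, r^10s, r^12s, r^14s}, so |H| = 16.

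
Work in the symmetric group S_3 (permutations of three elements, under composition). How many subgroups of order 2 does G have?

3

|G| = 6 and 2 | 6, so subgroups of order 2 are possible by Lagrange.
The subgroups of order 2 are: {e, (1 2)}; {e, (1 3)}; {e, (2 3)}.
So G has 3 subgroups of order 2.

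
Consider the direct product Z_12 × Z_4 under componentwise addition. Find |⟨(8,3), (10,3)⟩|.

24

|⟨(8,3)⟩| = 12 and |⟨(10,3)⟩| = 12, so |H| is a multiple of lcm(12, 12) = 12 and divides |G| = 48.
Closing under the operation: H = {(0,0), (0,1), (0,2), (0,3), (2,0), (2,1), (2,2), (2,3), (4,0), (4,1), (4,2), (4,3), (6,0), (6,1), (6,2), (6,3), (8,0), (8,1), (8,2), (8,3), (10,0), (10,1), (10,2), (10,3)}, so |H| = 24.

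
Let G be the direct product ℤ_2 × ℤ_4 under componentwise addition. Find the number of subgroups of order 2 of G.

|G| = 8 and 2 | 8, so subgroups of order 2 are possible by Lagrange.
The subgroups of order 2 are: {(0,0), (0,2)}; {(0,0), (1,0)}; {(0,0), (1,2)}.
So G has 3 subgroups of order 2.

3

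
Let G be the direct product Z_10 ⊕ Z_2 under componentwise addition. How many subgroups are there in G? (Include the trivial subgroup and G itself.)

|G| = 20, so by Lagrange every subgroup order divides 20. Divisors: 1, 2, 4, 5, 10, 20.
Subgroups by order — order 1: 1; order 2: 3; order 4: 1; order 5: 1; order 10: 3; order 20: 1.
Total: 1 + 3 + 1 + 1 + 3 + 1 = 10.

10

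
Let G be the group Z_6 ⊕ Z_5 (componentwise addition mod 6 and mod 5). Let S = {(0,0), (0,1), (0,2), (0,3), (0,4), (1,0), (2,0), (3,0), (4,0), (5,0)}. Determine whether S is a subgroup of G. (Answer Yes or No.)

Closure fails: (0,1) + (4,0) = (4,1) ∉ S. So S is not a subgroup.

No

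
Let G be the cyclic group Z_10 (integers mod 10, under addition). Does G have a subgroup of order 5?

5 | 10. A subgroup of order 5 is {0, 2, 4, 6, 8}.

Yes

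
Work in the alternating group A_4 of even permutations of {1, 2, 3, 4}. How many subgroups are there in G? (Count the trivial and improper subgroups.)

|G| = 12, so by Lagrange every subgroup order divides 12. Divisors: 1, 2, 3, 4, 6, 12.
Subgroups by order — order 1: 1; order 2: 3; order 3: 4; order 4: 1; order 6: 0; order 12: 1.
Total: 1 + 3 + 4 + 1 + 0 + 1 = 10.

10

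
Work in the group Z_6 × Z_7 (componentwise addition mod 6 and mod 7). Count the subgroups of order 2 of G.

|G| = 42 and 2 | 42, so subgroups of order 2 are possible by Lagrange.
The subgroups of order 2 are: {(0,0), (3,0)}.
So G has 1 subgroup of order 2.

1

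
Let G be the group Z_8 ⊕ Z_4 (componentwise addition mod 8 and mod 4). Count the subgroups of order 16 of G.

3

|G| = 32 and 16 | 32, so subgroups of order 16 are possible by Lagrange.
The subgroups of order 16 are: {(0,0), (0,1), (0,2), (0,3), (2,0), (2,1), (2,2), (2,3), (4,0), (4,1), (4,2), (4,3), (6,0), (6,1), (6,2), (6,3)}; {(0,0), (0,2), (1,0), (1,2), (2,0), (2,2), (3,0), (3,2), (4,0), (4,2), (5,0), (5,2), (6,0), (6,2), (7,0), (7,2)}; {(0,0), (0,2), (1,1), (1,3), (2,0), (2,2), (3,1), (3,3), (4,0), (4,2), (5,1), (5,3), (6,0), (6,2), (7,1), (7,3)}.
So G has 3 subgroups of order 16.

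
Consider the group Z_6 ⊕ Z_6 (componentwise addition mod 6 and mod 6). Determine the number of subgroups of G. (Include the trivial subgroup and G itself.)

|G| = 36, so by Lagrange every subgroup order divides 36. Divisors: 1, 2, 3, 4, 6, 9, 12, 18, 36.
Subgroups by order — order 1: 1; order 2: 3; order 3: 4; order 4: 1; order 6: 12; order 9: 1; order 12: 4; order 18: 3; order 36: 1.
Total: 1 + 3 + 4 + 1 + 12 + 1 + 4 + 3 + 1 = 30.

30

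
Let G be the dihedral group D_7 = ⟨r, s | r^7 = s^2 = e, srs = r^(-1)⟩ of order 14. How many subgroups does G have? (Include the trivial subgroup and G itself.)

10

|G| = 14, so by Lagrange every subgroup order divides 14. Divisors: 1, 2, 7, 14.
Subgroups by order — order 1: 1; order 2: 7; order 7: 1; order 14: 1.
Total: 1 + 7 + 1 + 1 = 10.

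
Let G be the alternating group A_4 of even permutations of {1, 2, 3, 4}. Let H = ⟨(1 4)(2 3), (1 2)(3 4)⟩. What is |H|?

|⟨(1 4)(2 3)⟩| = 2 and |⟨(1 2)(3 4)⟩| = 2, so |H| is a multiple of lcm(2, 2) = 2 and divides |G| = 12.
Closing under the operation: H = {e, (1 2)(3 4), (1 3)(2 4), (1 4)(2 3)}, so |H| = 4.

4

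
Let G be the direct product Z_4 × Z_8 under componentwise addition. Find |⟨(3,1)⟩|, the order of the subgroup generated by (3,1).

8

The order of (3,1) in Z_4 × Z_8 is lcm(ord(3) in Z_4, ord(1) in Z_8).
ord(3) = 4 and ord(1) = 8, so |⟨(3,1)⟩| = lcm(4, 8) = 8.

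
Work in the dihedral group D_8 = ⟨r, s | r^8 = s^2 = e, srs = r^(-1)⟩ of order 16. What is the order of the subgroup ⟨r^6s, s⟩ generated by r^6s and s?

|⟨r^6s⟩| = 2 and |⟨s⟩| = 2, so |H| is a multiple of lcm(2, 2) = 2 and divides |G| = 16.
Closing under the operation: H = {e, r^2, r^4, r^6, s, r^2s, r^4s, r^6s}, so |H| = 8.

8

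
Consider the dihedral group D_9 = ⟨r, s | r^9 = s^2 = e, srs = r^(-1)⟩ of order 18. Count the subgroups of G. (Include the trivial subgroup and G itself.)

16

|G| = 18, so by Lagrange every subgroup order divides 18. Divisors: 1, 2, 3, 6, 9, 18.
Subgroups by order — order 1: 1; order 2: 9; order 3: 1; order 6: 3; order 9: 1; order 18: 1.
Total: 1 + 9 + 1 + 3 + 1 + 1 = 16.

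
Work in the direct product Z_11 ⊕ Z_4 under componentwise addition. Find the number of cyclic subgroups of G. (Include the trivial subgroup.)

6

Group the elements of G by the cyclic subgroup they generate; each cyclic subgroup of order d accounts for φ(d) elements.
Cyclic subgroups by order — order 1: 1; order 2: 1; order 4: 1; order 11: 1; order 22: 1; order 44: 1.
Total: 6.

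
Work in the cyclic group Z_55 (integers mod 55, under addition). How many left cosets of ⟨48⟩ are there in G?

|⟨48⟩| = 55 and |G| = 55.
By Lagrange, [G : H] = |G|/|H| = 55/55 = 1.

1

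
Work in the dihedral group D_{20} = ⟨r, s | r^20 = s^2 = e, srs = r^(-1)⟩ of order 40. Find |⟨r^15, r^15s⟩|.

|⟨r^15⟩| = 4 and |⟨r^15s⟩| = 2, so |H| is a multiple of lcm(4, 2) = 4 and divides |G| = 40.
Closing under the operation: H = {e, r^5, r^10, r^15, s, r^5s, r^10s, r^15s}, so |H| = 8.

8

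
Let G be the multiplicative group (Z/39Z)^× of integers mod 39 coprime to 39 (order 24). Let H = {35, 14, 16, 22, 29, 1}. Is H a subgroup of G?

Yes

|H| = 6 divides |G| = 24, consistent with Lagrange.
H contains the identity, every element's inverse is in H, and H is closed under ·: it is a subgroup.
In fact H = ⟨35⟩.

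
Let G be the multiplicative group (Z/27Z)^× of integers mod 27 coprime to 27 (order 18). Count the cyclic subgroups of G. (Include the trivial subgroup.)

6

Group the elements of G by the cyclic subgroup they generate; each cyclic subgroup of order d accounts for φ(d) elements.
Cyclic subgroups by order — order 1: 1; order 2: 1; order 3: 1; order 6: 1; order 9: 1; order 18: 1.
Total: 6.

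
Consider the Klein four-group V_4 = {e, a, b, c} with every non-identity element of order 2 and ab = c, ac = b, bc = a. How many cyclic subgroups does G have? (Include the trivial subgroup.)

A cyclic subgroup of order d is generated by each of its φ(d) elements of order d, so the cyclic subgroups of order d number (#elements of order d)/φ(d).
Cyclic subgroups by order — order 1: 1; order 2: 3.
Total: 4.

4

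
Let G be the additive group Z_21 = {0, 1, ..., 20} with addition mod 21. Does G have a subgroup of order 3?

Yes

3 | 21. A subgroup of order 3 is {0, 7, 14}.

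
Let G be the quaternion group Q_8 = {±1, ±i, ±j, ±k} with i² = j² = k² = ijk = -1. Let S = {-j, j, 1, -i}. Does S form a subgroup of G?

No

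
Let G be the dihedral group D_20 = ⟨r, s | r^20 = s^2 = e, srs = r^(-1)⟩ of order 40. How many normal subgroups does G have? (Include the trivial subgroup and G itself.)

9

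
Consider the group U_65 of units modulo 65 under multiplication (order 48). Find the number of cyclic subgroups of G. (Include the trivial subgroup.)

Group the elements of G by the cyclic subgroup they generate; each cyclic subgroup of order d accounts for φ(d) elements.
Cyclic subgroups by order — order 1: 1; order 2: 3; order 3: 1; order 4: 6; order 6: 3; order 12: 6.
Total: 20.

20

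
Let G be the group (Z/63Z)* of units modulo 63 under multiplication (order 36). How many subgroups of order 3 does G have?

4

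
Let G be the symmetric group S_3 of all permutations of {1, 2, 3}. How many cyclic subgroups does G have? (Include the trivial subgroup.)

Group the elements of G by the cyclic subgroup they generate; each cyclic subgroup of order d accounts for φ(d) elements.
Cyclic subgroups by order — order 1: 1; order 2: 3; order 3: 1.
Total: 5.

5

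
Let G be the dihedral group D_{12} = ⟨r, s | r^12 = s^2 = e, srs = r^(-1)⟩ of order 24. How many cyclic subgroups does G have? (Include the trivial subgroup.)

Group the elements of G by the cyclic subgroup they generate; each cyclic subgroup of order d accounts for φ(d) elements.
Cyclic subgroups by order — order 1: 1; order 2: 13; order 3: 1; order 4: 1; order 6: 1; order 12: 1.
Total: 18.

18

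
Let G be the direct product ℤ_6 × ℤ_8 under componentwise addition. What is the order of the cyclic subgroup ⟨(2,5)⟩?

24

The order of (2,5) in Z_6 × Z_8 is lcm(ord(2) in Z_6, ord(5) in Z_8).
ord(2) = 3 and ord(5) = 8, so |⟨(2,5)⟩| = lcm(3, 8) = 24.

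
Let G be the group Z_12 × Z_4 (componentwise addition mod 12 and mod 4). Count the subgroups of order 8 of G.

|G| = 48 and 8 | 48, so subgroups of order 8 are possible by Lagrange.
The subgroups of order 8 are: {(0,0), (0,1), (0,2), (0,3), (6,0), (6,1), (6,2), (6,3)}; {(0,0), (0,2), (3,0), (3,2), (6,0), (6,2), (9,0), (9,2)}; {(0,0), (0,2), (3,1), (3,3), (6,0), (6,2), (9,1), (9,3)}.
So G has 3 subgroups of order 8.

3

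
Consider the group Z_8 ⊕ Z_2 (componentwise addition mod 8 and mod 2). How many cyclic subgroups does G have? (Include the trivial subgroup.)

8

A cyclic subgroup of order d is generated by each of its φ(d) elements of order d, so the cyclic subgroups of order d number (#elements of order d)/φ(d).
Cyclic subgroups by order — order 1: 1; order 2: 3; order 4: 2; order 8: 2.
Total: 8.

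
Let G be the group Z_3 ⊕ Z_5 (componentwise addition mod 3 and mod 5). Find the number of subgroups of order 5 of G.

1

|G| = 15 and 5 | 15, so subgroups of order 5 are possible by Lagrange.
The subgroups of order 5 are: {(0,0), (0,1), (0,2), (0,3), (0,4)}.
So G has 1 subgroup of order 5.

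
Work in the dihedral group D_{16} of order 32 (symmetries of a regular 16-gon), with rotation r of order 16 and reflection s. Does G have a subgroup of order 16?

Yes

16 | 32. A subgroup of order 16 is {e, r, r^2, r^3, r^4, r^5, r^6, r^7, r^8, r^9, r^10, r^11, r^12, r^13, r^14, r^15}.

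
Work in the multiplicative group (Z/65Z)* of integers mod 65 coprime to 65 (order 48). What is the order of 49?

6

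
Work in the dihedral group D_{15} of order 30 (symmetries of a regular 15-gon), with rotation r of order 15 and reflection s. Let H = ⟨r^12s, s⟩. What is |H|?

10

|⟨r^12s⟩| = 2 and |⟨s⟩| = 2, so |H| is a multiple of lcm(2, 2) = 2 and divides |G| = 30.
Closing under the operation: H = {e, r^3, r^6, r^9, r^12, s, r^3s, r^6s, r^9s, r^12s}, so |H| = 10.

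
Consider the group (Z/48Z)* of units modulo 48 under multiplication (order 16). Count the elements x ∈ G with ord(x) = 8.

No element of G has order 8 (even though 8 | 16).

0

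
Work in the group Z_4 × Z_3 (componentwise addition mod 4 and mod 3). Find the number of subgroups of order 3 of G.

|G| = 12 and 3 | 12, so subgroups of order 3 are possible by Lagrange.
The subgroups of order 3 are: {(0,0), (0,1), (0,2)}.
So G has 1 subgroup of order 3.

1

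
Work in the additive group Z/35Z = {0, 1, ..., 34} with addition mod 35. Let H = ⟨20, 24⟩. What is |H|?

|⟨20⟩| = 7 and |⟨24⟩| = 35, so |H| is a multiple of lcm(7, 35) = 35 and divides |G| = 35.
Closing {20, 24} under the group operation gives all of G, so |H| = 35.

35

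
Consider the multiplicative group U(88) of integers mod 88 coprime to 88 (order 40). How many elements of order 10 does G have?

28

Enumerating element orders in G gives 28 elements of order 10.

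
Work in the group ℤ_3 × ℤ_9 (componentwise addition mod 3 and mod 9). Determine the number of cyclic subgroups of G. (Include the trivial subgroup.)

Group the elements of G by the cyclic subgroup they generate; each cyclic subgroup of order d accounts for φ(d) elements.
Cyclic subgroups by order — order 1: 1; order 3: 4; order 9: 3.
Total: 8.

8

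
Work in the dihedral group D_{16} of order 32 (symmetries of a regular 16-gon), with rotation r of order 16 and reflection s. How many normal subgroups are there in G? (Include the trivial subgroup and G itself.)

8

G has 36 subgroups. Checking conjugation-invariance by order — order 1: 1/1 normal; order 2: 1/17 normal; order 4: 1/9 normal; order 8: 1/5 normal; order 16: 3/3 normal; order 32: 1/1 normal.
Total normal subgroups: 8.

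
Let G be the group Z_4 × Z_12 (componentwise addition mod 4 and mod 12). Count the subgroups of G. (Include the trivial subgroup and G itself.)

|G| = 48, so by Lagrange every subgroup order divides 48. Divisors: 1, 2, 3, 4, 6, 8, 12, 16, 24, 48.
Subgroups by order — order 1: 1; order 2: 3; order 3: 1; order 4: 7; order 6: 3; order 8: 3; order 12: 7; order 16: 1; order 24: 3; order 48: 1.
Total: 1 + 3 + 1 + 7 + 3 + 3 + 7 + 1 + 3 + 1 = 30.

30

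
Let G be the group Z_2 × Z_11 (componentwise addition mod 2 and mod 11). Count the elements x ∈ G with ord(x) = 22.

10

An element (a,b) has order lcm(ord(a), ord(b)); count pairs with lcm equal to 22.
Enumerating gives 10 such elements.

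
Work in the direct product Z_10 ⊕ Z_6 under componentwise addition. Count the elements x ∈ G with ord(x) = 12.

An element (a,b) has order lcm(ord(a), ord(b)); count pairs with lcm equal to 12.
Enumerating gives 0 such elements.

0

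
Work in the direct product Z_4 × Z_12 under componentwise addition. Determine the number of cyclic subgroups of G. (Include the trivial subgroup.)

Each element a generates a cyclic subgroup ⟨a⟩; distinct elements may generate the same one (a cyclic group of order d has φ(d) generators).
Cyclic subgroups by order — order 1: 1; order 2: 3; order 3: 1; order 4: 6; order 6: 3; order 12: 6.
Total: 20.

20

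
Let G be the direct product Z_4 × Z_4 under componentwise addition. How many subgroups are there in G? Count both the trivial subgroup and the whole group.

|G| = 16, so by Lagrange every subgroup order divides 16. Divisors: 1, 2, 4, 8, 16.
Subgroups by order — order 1: 1; order 2: 3; order 4: 7; order 8: 3; order 16: 1.
Total: 1 + 3 + 7 + 3 + 1 = 15.

15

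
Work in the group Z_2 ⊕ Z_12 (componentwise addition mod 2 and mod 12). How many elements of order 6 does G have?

6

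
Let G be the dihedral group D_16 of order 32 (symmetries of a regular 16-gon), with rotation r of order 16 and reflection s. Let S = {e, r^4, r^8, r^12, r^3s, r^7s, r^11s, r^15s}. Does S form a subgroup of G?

|S| = 8 divides |G| = 32, consistent with Lagrange.
S contains the identity, every element's inverse is in S, and S is closed under ·: it is a subgroup.

Yes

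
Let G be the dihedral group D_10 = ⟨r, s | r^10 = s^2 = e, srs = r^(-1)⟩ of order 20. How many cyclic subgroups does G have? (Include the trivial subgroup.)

14

A cyclic subgroup of order d is generated by each of its φ(d) elements of order d, so the cyclic subgroups of order d number (#elements of order d)/φ(d).
Cyclic subgroups by order — order 1: 1; order 2: 11; order 5: 1; order 10: 1.
Total: 14.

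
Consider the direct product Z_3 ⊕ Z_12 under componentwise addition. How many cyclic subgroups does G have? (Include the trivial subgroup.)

15

A cyclic subgroup of order d is generated by each of its φ(d) elements of order d, so the cyclic subgroups of order d number (#elements of order d)/φ(d).
Cyclic subgroups by order — order 1: 1; order 2: 1; order 3: 4; order 4: 1; order 6: 4; order 12: 4.
Total: 15.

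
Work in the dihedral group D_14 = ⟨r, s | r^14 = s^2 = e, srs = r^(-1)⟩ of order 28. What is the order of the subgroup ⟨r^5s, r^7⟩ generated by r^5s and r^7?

|⟨r^5s⟩| = 2 and |⟨r^7⟩| = 2, so |H| is a multiple of lcm(2, 2) = 2 and divides |G| = 28.
Closing under the operation: H = {e, r^7, r^5s, r^12s}, so |H| = 4.

4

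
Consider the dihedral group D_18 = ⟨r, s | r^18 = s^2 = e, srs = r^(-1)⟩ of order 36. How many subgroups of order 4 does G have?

9

|G| = 36 and 4 | 36, so subgroups of order 4 are possible by Lagrange.
The subgroups of order 4 are: {e, r^9, rs, r^10s}; {e, r^9, r^2s, r^11s}; {e, r^9, r^3s, r^12s}; {e, r^9, r^4s, r^13s}; … (9 in all).
So G has 9 subgroups of order 4.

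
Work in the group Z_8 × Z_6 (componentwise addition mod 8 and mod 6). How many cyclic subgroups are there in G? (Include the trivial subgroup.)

16

Group the elements of G by the cyclic subgroup they generate; each cyclic subgroup of order d accounts for φ(d) elements.
Cyclic subgroups by order — order 1: 1; order 2: 3; order 3: 1; order 4: 2; order 6: 3; order 8: 2; order 12: 2; order 24: 2.
Total: 16.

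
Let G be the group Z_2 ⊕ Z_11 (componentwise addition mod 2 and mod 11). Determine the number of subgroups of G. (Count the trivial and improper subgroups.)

4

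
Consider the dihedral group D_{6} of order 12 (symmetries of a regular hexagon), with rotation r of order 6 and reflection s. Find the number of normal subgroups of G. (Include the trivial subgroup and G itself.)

G has 16 subgroups. Checking conjugation-invariance by order — order 1: 1/1 normal; order 2: 1/7 normal; order 3: 1/1 normal; order 4: 0/3 normal; order 6: 3/3 normal; order 12: 1/1 normal.
Total normal subgroups: 7.

7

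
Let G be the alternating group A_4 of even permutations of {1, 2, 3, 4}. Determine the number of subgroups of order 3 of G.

|G| = 12 and 3 | 12, so subgroups of order 3 are possible by Lagrange.
The subgroups of order 3 are: {e, (1 2 3), (1 3 2)}; {e, (1 2 4), (1 4 2)}; {e, (1 3 4), (1 4 3)}; {e, (2 3 4), (2 4 3)}.
So G has 4 subgroups of order 3.

4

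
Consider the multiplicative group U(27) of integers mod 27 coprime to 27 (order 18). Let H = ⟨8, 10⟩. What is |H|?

|⟨8⟩| = 6 and |⟨10⟩| = 3, so |H| is a multiple of lcm(6, 3) = 6 and divides |G| = 18.
Closing under the operation: H = {1, 8, 10, 17, 19, 26}, so |H| = 6.

6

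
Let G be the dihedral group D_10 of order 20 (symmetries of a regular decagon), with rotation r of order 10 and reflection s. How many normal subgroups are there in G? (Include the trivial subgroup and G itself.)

G has 22 subgroups. Checking conjugation-invariance by order — order 1: 1/1 normal; order 2: 1/11 normal; order 4: 0/5 normal; order 5: 1/1 normal; order 10: 3/3 normal; order 20: 1/1 normal.
Total normal subgroups: 7.

7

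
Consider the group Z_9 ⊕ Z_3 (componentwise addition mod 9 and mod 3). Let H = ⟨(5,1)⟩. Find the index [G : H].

|⟨(5,1)⟩| = 9 and |G| = 27.
By Lagrange, [G : H] = |G|/|H| = 27/9 = 3.

3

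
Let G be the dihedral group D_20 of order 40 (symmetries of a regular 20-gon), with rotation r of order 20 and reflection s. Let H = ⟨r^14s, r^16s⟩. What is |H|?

20

|⟨r^14s⟩| = 2 and |⟨r^16s⟩| = 2, so |H| is a multiple of lcm(2, 2) = 2 and divides |G| = 40.
Closing under the operation: H = {e, r^2, r^4, r^6, r^8, r^10, r^12, r^14, r^16, r^18, s, r^2s, r^4s, r^6s, r^8s, r^10s, r^12s, r^14s, r^16s, r^18s}, so |H| = 20.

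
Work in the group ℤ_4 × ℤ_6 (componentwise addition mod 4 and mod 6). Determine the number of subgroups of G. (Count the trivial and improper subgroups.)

16

|G| = 24, so by Lagrange every subgroup order divides 24. Divisors: 1, 2, 3, 4, 6, 8, 12, 24.
Subgroups by order — order 1: 1; order 2: 3; order 3: 1; order 4: 3; order 6: 3; order 8: 1; order 12: 3; order 24: 1.
Total: 1 + 3 + 1 + 3 + 3 + 1 + 3 + 1 = 16.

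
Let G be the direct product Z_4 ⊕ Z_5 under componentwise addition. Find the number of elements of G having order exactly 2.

1

An element (a,b) has order lcm(ord(a), ord(b)); count pairs with lcm equal to 2.
Enumerating gives 1 such elements.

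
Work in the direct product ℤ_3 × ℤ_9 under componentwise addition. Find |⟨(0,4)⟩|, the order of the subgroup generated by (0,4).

The order of (0,4) in Z_3 × Z_9 is lcm(ord(0) in Z_3, ord(4) in Z_9).
ord(0) = 1 and ord(4) = 9, so |⟨(0,4)⟩| = lcm(1, 9) = 9.

9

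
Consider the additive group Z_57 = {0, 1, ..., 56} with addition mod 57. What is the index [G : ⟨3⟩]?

3

|⟨3⟩| = 19 and |G| = 57.
By Lagrange, [G : H] = |G|/|H| = 57/19 = 3.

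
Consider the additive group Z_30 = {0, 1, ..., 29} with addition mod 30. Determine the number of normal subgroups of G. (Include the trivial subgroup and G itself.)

8

G is abelian, so every subgroup is normal.
G has 8 subgroups in total, hence 8 normal subgroups.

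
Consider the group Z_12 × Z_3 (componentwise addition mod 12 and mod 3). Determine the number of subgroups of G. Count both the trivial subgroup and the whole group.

18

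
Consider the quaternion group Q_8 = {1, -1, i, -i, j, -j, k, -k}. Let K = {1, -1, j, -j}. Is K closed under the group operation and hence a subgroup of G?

|K| = 4 divides |G| = 8, consistent with Lagrange.
K contains the identity, every element's inverse is in K, and K is closed under ·: it is a subgroup.
In fact K = ⟨j⟩.

Yes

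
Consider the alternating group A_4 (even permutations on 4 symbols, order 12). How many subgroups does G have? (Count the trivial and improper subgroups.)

10

|G| = 12, so by Lagrange every subgroup order divides 12. Divisors: 1, 2, 3, 4, 6, 12.
Subgroups by order — order 1: 1; order 2: 3; order 3: 4; order 4: 1; order 6: 0; order 12: 1.
Total: 1 + 3 + 4 + 1 + 0 + 1 = 10.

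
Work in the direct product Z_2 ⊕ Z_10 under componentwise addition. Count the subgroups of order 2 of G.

|G| = 20 and 2 | 20, so subgroups of order 2 are possible by Lagrange.
The subgroups of order 2 are: {(0,0), (0,5)}; {(0,0), (1,0)}; {(0,0), (1,5)}.
So G has 3 subgroups of order 2.

3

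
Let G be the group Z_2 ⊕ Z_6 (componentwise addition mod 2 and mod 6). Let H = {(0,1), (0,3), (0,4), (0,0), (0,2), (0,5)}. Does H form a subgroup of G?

Yes

|H| = 6 divides |G| = 12, consistent with Lagrange.
H contains the identity, every element's inverse is in H, and H is closed under +: it is a subgroup.
In fact H = ⟨(0,1)⟩.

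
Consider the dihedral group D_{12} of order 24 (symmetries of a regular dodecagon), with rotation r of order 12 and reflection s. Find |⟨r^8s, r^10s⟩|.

|⟨r^8s⟩| = 2 and |⟨r^10s⟩| = 2, so |H| is a multiple of lcm(2, 2) = 2 and divides |G| = 24.
Closing under the operation: H = {e, r^2, r^4, r^6, r^8, r^10, s, r^2s, r^4s, r^6s, r^8s, r^10s}, so |H| = 12.

12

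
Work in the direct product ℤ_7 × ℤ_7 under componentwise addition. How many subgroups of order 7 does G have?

|G| = 49 and 7 | 49, so subgroups of order 7 are possible by Lagrange.
The subgroups of order 7 are: {(0,0), (0,1), (0,2), (0,3), (0,4), (0,5), (0,6)}; {(0,0), (1,0), (2,0), (3,0), (4,0), (5,0), (6,0)}; {(0,0), (1,1), (2,2), (3,3), (4,4), (5,5), (6,6)}; {(0,0), (1,2), (2,4), (3,6), (4,1), (5,3), (6,5)}; … (8 in all).
So G has 8 subgroups of order 7.

8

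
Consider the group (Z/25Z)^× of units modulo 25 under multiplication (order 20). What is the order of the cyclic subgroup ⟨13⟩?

20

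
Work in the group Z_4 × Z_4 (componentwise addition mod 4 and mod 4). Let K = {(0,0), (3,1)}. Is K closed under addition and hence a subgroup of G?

No

(3,1) ∈ K but its inverse (1,3) ∉ K, so K is not a subgroup.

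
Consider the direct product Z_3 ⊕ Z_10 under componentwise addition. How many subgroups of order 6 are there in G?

1

|G| = 30 and 6 | 30, so subgroups of order 6 are possible by Lagrange.
The subgroups of order 6 are: {(0,0), (0,5), (1,0), (1,5), (2,0), (2,5)}.
So G has 1 subgroup of order 6.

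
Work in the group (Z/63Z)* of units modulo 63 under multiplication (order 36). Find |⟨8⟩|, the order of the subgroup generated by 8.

2

Compute successive powers of 8 mod 63: 8, 1; 8^2 ≡ 1 (mod 63).
So |⟨8⟩| = 2.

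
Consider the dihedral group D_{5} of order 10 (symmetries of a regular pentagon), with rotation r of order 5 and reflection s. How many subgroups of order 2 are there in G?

|G| = 10 and 2 | 10, so subgroups of order 2 are possible by Lagrange.
The subgroups of order 2 are: {e, r^2s}; {e, r^3s}; {e, r^4s}; {e, rs}; … (5 in all).
So G has 5 subgroups of order 2.

5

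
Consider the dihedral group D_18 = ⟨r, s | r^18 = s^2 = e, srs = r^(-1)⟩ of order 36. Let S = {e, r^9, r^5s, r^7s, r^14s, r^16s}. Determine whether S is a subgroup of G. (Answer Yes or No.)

No

Closure fails: r^7s · r^14s = r^11 ∉ S. So S is not a subgroup.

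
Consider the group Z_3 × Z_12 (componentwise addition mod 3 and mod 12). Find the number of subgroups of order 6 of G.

4

|G| = 36 and 6 | 36, so subgroups of order 6 are possible by Lagrange.
The subgroups of order 6 are: {(0,0), (0,2), (0,4), (0,6), (0,8), (0,10)}; {(0,0), (0,6), (1,0), (1,6), (2,0), (2,6)}; {(0,0), (0,6), (1,4), (1,10), (2,2), (2,8)}; {(0,0), (0,6), (1,2), (1,8), (2,4), (2,10)}.
So G has 4 subgroups of order 6.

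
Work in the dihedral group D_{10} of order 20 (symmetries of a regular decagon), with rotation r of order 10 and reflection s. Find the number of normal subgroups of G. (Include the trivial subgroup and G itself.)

7

G has 22 subgroups. Checking conjugation-invariance by order — order 1: 1/1 normal; order 2: 1/11 normal; order 4: 0/5 normal; order 5: 1/1 normal; order 10: 3/3 normal; order 20: 1/1 normal.
Total normal subgroups: 7.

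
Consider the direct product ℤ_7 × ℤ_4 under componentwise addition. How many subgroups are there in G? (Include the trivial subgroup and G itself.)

6

|G| = 28, so by Lagrange every subgroup order divides 28. Divisors: 1, 2, 4, 7, 14, 28.
Subgroups by order — order 1: 1; order 2: 1; order 4: 1; order 7: 1; order 14: 1; order 28: 1.
Total: 1 + 1 + 1 + 1 + 1 + 1 = 6.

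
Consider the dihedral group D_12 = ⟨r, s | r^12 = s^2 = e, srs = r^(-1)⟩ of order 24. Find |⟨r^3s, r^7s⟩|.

6

|⟨r^3s⟩| = 2 and |⟨r^7s⟩| = 2, so |H| is a multiple of lcm(2, 2) = 2 and divides |G| = 24.
Closing under the operation: H = {e, r^4, r^8, r^3s, r^7s, r^11s}, so |H| = 6.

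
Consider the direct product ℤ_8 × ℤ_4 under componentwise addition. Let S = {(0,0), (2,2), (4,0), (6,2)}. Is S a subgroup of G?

Yes

|S| = 4 divides |G| = 32, consistent with Lagrange.
S contains the identity, every element's inverse is in S, and S is closed under +: it is a subgroup.
In fact S = ⟨(6,2)⟩.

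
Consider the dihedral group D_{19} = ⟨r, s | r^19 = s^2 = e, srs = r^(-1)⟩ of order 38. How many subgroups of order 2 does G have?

|G| = 38 and 2 | 38, so subgroups of order 2 are possible by Lagrange.
The subgroups of order 2 are: {e, r^10s}; {e, r^11s}; {e, r^12s}; {e, r^13s}; … (19 in all).
So G has 19 subgroups of order 2.

19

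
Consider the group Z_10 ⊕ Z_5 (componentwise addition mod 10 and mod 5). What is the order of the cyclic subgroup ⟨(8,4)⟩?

5

The order of (8,4) in Z_10 × Z_5 is lcm(ord(8) in Z_10, ord(4) in Z_5).
ord(8) = 5 and ord(4) = 5, so |⟨(8,4)⟩| = lcm(5, 5) = 5.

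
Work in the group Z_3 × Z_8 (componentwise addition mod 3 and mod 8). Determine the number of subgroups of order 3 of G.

1

|G| = 24 and 3 | 24, so subgroups of order 3 are possible by Lagrange.
The subgroups of order 3 are: {(0,0), (1,0), (2,0)}.
So G has 1 subgroup of order 3.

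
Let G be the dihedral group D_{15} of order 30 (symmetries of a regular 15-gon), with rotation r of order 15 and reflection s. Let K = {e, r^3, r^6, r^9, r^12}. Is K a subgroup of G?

Yes

|K| = 5 divides |G| = 30, consistent with Lagrange.
K contains the identity, every element's inverse is in K, and K is closed under ·: it is a subgroup.
In fact K = ⟨r^9⟩.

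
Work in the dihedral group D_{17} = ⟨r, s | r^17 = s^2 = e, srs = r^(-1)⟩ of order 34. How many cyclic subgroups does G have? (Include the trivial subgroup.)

19

A cyclic subgroup of order d is generated by each of its φ(d) elements of order d, so the cyclic subgroups of order d number (#elements of order d)/φ(d).
Cyclic subgroups by order — order 1: 1; order 2: 17; order 17: 1.
Total: 19.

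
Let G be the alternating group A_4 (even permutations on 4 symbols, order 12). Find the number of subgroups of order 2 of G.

3

|G| = 12 and 2 | 12, so subgroups of order 2 are possible by Lagrange.
The subgroups of order 2 are: {e, (1 2)(3 4)}; {e, (1 3)(2 4)}; {e, (1 4)(2 3)}.
So G has 3 subgroups of order 2.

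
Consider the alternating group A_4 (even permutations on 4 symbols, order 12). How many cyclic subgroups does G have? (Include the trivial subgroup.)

8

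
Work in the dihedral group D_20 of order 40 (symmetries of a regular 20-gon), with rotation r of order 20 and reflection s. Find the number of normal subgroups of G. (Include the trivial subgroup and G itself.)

G has 48 subgroups. Checking conjugation-invariance by order — order 1: 1/1 normal; order 2: 1/21 normal; order 4: 1/11 normal; order 5: 1/1 normal; order 8: 0/5 normal; order 10: 1/5 normal; order 20: 3/3 normal; order 40: 1/1 normal.
Total normal subgroups: 9.

9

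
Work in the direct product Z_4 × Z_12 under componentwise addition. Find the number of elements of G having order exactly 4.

12

An element (a,b) has order lcm(ord(a), ord(b)); count pairs with lcm equal to 4.
Enumerating gives 12 such elements.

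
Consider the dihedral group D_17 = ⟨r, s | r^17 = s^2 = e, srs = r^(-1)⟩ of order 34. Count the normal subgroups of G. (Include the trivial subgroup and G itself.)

3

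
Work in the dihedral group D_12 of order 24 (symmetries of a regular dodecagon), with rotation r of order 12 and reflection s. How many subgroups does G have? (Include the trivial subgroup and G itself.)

34

|G| = 24, so by Lagrange every subgroup order divides 24. Divisors: 1, 2, 3, 4, 6, 8, 12, 24.
Subgroups by order — order 1: 1; order 2: 13; order 3: 1; order 4: 7; order 6: 5; order 8: 3; order 12: 3; order 24: 1.
Total: 1 + 13 + 1 + 7 + 5 + 3 + 3 + 1 = 34.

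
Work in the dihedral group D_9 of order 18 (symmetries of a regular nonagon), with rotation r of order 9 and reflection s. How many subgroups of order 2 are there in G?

|G| = 18 and 2 | 18, so subgroups of order 2 are possible by Lagrange.
The subgroups of order 2 are: {e, r^2s}; {e, r^3s}; {e, r^4s}; {e, r^5s}; … (9 in all).
So G has 9 subgroups of order 2.

9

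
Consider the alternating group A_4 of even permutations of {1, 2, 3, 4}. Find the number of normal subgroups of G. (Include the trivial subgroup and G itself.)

3

G has 10 subgroups. Checking conjugation-invariance by order — order 1: 1/1 normal; order 2: 0/3 normal; order 3: 0/4 normal; order 4: 1/1 normal; order 12: 1/1 normal.
Total normal subgroups: 3.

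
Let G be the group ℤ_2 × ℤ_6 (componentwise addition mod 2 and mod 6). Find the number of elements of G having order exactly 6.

6

An element (a,b) has order lcm(ord(a), ord(b)); count pairs with lcm equal to 6.
Enumerating gives 6 such elements.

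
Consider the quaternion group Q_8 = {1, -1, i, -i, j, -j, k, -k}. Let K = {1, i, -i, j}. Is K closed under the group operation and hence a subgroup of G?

No

j ∈ K but its inverse -j ∉ K, so K is not a subgroup.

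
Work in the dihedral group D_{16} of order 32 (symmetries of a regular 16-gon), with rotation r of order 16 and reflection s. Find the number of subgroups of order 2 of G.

|G| = 32 and 2 | 32, so subgroups of order 2 are possible by Lagrange.
The subgroups of order 2 are: {e, r^10s}; {e, r^11s}; {e, r^12s}; {e, r^13s}; … (17 in all).
So G has 17 subgroups of order 2.

17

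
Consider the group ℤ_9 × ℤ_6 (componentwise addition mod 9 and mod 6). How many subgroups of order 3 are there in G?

4

|G| = 54 and 3 | 54, so subgroups of order 3 are possible by Lagrange.
The subgroups of order 3 are: {(0,0), (0,2), (0,4)}; {(0,0), (3,0), (6,0)}; {(0,0), (3,2), (6,4)}; {(0,0), (3,4), (6,2)}.
So G has 4 subgroups of order 3.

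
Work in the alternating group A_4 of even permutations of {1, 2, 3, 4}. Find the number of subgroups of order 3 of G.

|G| = 12 and 3 | 12, so subgroups of order 3 are possible by Lagrange.
The subgroups of order 3 are: {e, (1 2 3), (1 3 2)}; {e, (1 2 4), (1 4 2)}; {e, (1 3 4), (1 4 3)}; {e, (2 3 4), (2 4 3)}.
So G has 4 subgroups of order 3.

4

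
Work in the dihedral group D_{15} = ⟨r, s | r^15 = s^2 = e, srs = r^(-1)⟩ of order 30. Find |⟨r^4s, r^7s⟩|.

|⟨r^4s⟩| = 2 and |⟨r^7s⟩| = 2, so |H| is a multiple of lcm(2, 2) = 2 and divides |G| = 30.
Closing under the operation: H = {e, r^3, r^6, r^9, r^12, rs, r^4s, r^7s, r^10s, r^13s}, so |H| = 10.

10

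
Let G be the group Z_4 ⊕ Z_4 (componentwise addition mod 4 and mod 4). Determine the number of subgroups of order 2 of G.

3

|G| = 16 and 2 | 16, so subgroups of order 2 are possible by Lagrange.
The subgroups of order 2 are: {(0,0), (0,2)}; {(0,0), (2,0)}; {(0,0), (2,2)}.
So G has 3 subgroups of order 2.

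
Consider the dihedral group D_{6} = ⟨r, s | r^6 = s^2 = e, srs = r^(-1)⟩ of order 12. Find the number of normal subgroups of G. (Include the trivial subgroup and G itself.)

7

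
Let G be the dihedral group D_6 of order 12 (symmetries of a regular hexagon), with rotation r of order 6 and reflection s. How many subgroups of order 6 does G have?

|G| = 12 and 6 | 12, so subgroups of order 6 are possible by Lagrange.
The subgroups of order 6 are: {e, r, r^2, r^3, r^4, r^5}; {e, r^2, r^4, s, r^2s, r^4s}; {e, r^2, r^4, rs, r^3s, r^5s}.
So G has 3 subgroups of order 6.

3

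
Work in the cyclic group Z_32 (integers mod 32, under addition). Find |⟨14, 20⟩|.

|⟨14⟩| = 16 and |⟨20⟩| = 8, so |H| is a multiple of lcm(16, 8) = 16 and divides |G| = 32.
Closing under the operation: H = {0, 2, 4, 6, 8, 10, 12, 14, 16, 18, 20, 22, 24, 26, 28, 30}, so |H| = 16.

16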